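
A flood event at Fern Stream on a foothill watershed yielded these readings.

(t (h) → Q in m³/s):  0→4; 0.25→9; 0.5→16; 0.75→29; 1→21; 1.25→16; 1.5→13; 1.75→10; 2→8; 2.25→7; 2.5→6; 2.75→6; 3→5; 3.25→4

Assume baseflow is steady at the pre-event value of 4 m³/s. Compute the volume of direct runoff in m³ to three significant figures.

V ≈ 88200 m³

Direct-runoff ordinates (Q − Q_b): 0.0, 5.0, 12.0, 25.0, 17.0, 12.0, 9.0, 6.0, 4.0, 3.0, 2.0, 2.0, 1.0, 0.0 m³/s.
ΣQ_DR = 98.00 m³/s.
With Δt = 0.25 h = 900 s, V = ΣQ_DR · Δt = 98.00 × 900 = 88200 m³.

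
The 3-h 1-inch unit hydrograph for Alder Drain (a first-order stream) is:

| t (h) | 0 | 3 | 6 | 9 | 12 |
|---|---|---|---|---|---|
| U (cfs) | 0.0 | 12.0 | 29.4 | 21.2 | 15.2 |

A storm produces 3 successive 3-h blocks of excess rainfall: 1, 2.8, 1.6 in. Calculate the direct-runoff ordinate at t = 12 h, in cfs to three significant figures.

Q ≈ 122 cfs

By discrete convolution, Q_j = Σ (P_i / 1 in) · U_{j−i}.
At t = 12 h (j=4): Q = (1/1)·15.2 + (2.8/1)·21.2 + (1.6/1)·29.4 = 122 cfs.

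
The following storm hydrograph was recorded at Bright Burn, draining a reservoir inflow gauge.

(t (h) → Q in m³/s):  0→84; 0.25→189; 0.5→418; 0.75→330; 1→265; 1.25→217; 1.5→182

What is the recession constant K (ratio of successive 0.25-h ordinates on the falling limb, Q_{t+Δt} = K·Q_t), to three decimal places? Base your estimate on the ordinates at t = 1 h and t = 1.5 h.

Using the recession-limb readings at t = 1 h and t = 1.5 h: Q falls from 265 to 182 m³/s over 2 intervals.
K = (Q₂/Q₁)^(1/2) = (182/265)^(1/2) = 0.829.

K ≈ 0.829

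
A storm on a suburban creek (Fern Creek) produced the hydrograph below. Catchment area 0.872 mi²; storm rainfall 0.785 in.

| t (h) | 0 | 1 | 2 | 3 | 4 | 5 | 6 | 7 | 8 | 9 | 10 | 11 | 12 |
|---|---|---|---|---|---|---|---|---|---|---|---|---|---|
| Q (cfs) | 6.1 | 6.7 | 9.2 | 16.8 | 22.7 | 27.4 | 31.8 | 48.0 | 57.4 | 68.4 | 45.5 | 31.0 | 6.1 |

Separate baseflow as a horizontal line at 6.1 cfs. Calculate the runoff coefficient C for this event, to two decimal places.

C ≈ 0.67

ΣQ_DR = 297.8 cfs; V = ΣQ_DR·Δt = 1.072 × 10^6 ft³.
Runoff depth d = V / A = 0.5292 in.
C = d / P = 0.5292 / 0.785 = 0.67.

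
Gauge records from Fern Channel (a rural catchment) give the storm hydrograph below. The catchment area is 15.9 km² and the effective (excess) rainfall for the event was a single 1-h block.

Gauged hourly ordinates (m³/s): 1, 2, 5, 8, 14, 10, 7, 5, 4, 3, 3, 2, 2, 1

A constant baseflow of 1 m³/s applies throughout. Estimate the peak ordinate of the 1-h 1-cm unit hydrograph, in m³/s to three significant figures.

Direct runoff: 0.0, 1.0, 4.0, 7.0, 13.0, 9.0, 6.0, 4.0, 3.0, 2.0, 2.0, 1.0, 1.0, 0.0 m³/s; ΣQ_DR = 53.00 m³/s, peak = 13.0 m³/s.
Runoff depth d = ΣQ_DR·Δt / A = 53.00 × 3600 / (15.9 km²) = 12.00 mm.
The 1-cm UH is the DRH scaled by (10 mm)/d, so U_p = 13.0 × 10/12.00 = 10.8 m³/s.

U_p ≈ 10.8 m³/s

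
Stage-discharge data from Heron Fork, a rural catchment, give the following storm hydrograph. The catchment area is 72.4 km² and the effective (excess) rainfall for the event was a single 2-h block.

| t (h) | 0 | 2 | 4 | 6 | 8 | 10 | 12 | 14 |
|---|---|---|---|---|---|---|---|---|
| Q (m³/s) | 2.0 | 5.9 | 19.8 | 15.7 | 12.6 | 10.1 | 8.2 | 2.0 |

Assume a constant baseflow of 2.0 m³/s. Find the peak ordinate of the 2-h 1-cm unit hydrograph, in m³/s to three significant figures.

U_p ≈ 29.7 m³/s

Direct runoff: 0.0, 3.9, 17.8, 13.7, 10.6, 8.1, 6.2, 0.0 m³/s; ΣQ_DR = 60.30 m³/s, peak = 17.8 m³/s.
Runoff depth d = ΣQ_DR·Δt / A = 60.30 × 7200 / (72.4 km²) = 5.997 mm.
The 1-cm UH is the DRH scaled by (10 mm)/d, so U_p = 17.8 × 10/5.997 = 29.7 m³/s.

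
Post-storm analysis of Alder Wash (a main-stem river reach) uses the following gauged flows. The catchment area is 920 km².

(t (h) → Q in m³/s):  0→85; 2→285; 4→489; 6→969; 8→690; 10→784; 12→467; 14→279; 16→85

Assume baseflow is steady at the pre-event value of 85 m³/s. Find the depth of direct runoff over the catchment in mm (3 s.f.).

Direct runoff: 0.0, 200.0, 404.0, 884.0, 605.0, 699.0, 382.0, 194.0, 0.0 m³/s; ΣQ_DR = 3368 m³/s.
V = ΣQ_DR · Δt = 3368 × 7200 s = 2.425 × 10^7 m³.
Over A = 920 km², depth = V / A = 26.4 mm.

d ≈ 26.4 mm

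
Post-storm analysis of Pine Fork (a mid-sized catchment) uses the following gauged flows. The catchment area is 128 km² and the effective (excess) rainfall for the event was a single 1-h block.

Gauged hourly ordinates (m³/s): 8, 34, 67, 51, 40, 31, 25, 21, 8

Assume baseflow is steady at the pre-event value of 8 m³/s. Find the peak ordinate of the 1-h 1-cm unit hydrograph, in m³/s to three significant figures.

U_p ≈ 98.5 m³/s

Direct runoff: 0.0, 26.0, 59.0, 43.0, 32.0, 23.0, 17.0, 13.0, 0.0 m³/s; ΣQ_DR = 213.0 m³/s, peak = 59.0 m³/s.
Runoff depth d = ΣQ_DR·Δt / A = 213.0 × 3600 / (128 km²) = 5.991 mm.
The 1-cm UH is the DRH scaled by (10 mm)/d, so U_p = 59.0 × 10/5.991 = 98.5 m³/s.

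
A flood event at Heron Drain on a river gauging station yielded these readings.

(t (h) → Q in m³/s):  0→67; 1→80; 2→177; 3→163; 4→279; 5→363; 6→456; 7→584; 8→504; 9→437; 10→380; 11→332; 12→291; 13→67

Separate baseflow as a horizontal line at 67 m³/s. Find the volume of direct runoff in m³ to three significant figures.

V ≈ 1.17 × 10^7 m³

Direct-runoff ordinates (Q − Q_b): 0.0, 13.0, 110.0, 96.0, 212.0, 296.0, 389.0, 517.0, 437.0, 370.0, 313.0, 265.0, 224.0, 0.0 m³/s.
ΣQ_DR = 3242 m³/s.
With Δt = 1 h = 3600 s, V = ΣQ_DR · Δt = 3242 × 3600 = 1.17 × 10^7 m³.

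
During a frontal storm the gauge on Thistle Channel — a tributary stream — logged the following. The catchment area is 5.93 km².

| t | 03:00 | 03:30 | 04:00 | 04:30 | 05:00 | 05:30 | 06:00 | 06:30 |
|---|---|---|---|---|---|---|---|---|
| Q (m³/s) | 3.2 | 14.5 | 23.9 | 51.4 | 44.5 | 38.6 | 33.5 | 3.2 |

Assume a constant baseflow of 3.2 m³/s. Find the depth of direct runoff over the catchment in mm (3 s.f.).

d ≈ 56.8 mm

Direct runoff: 0.0, 11.3, 20.7, 48.2, 41.3, 35.4, 30.3, 0.0 m³/s; ΣQ_DR = 187.2 m³/s.
V = ΣQ_DR · Δt = 187.2 × 1800 s = 3.370 × 10^5 m³.
Over A = 5.93 km², depth = V / A = 56.8 mm.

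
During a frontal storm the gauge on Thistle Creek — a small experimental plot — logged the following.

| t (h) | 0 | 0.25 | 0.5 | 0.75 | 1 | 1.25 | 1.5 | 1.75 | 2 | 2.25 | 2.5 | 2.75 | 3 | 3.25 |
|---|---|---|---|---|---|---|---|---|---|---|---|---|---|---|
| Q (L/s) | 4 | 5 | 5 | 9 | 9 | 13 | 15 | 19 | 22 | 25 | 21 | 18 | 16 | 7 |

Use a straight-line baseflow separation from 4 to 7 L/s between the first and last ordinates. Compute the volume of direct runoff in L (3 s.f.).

Direct-runoff ordinates (Q − Q_b): 0.00, 0.77, 0.54, 4.31, 4.08, 7.85, 9.62, 13.38, 16.15, 18.92, 14.69, 11.46, 9.23, 0.00 L/s.
ΣQ_DR = 111.0 L/s.
With Δt = 0.25 h = 900 s, V = ΣQ_DR · Δt = 111.0 × 900 = 99900 L.

V ≈ 99900 L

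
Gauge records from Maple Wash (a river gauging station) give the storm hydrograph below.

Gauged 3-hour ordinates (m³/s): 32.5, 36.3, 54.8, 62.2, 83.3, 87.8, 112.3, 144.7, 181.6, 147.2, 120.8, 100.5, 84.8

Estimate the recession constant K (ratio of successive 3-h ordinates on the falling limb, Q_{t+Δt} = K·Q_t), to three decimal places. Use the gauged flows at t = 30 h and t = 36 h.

K ≈ 0.838

Using the recession-limb readings at t = 30 h and t = 36 h: Q falls from 120.8 to 84.8 m³/s over 2 intervals.
K = (Q₂/Q₁)^(1/2) = (84.8/120.8)^(1/2) = 0.838.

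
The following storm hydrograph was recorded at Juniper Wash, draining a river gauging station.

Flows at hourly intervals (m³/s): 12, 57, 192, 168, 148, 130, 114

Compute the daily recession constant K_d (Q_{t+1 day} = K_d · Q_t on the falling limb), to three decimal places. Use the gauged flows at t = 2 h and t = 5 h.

Between t = 2 h and t = 5 h the flow falls from 192 to 130 m³/s over 3×1 h = 3 h.
Per-interval ratio K = (130/192)^(1/3) = 0.8781; K_d = K^(24/1) = 0.044.

K_d ≈ 0.044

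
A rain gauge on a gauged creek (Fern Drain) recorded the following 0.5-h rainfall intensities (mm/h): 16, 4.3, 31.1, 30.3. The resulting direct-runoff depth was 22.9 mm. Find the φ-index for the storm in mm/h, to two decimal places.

Only the 3 blocks with intensity above φ contribute runoff: 16, 31.1, 30.3 mm/h.
Σ(I−φ)·Δt = d  ⇒  (16+31.1+30.3 − 3φ)·0.5 = 22.9
φ = (77.40 − 22.9/0.5) / 3 = 10.53 mm/h.

φ ≈ 10.53 mm/h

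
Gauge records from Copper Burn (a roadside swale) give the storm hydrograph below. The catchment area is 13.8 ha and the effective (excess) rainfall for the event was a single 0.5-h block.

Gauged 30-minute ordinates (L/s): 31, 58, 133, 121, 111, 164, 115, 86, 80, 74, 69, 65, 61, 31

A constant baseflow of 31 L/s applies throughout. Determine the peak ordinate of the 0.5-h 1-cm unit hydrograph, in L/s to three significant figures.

Direct runoff: 0.0, 27.0, 102.0, 90.0, 80.0, 133.0, 84.0, 55.0, 49.0, 43.0, 38.0, 34.0, 30.0, 0.0 L/s; ΣQ_DR = 765.0 L/s, peak = 133.0 L/s.
Runoff depth d = ΣQ_DR·Δt / A = 765.0 × 1800 / (13.8 ha) = 9.978 mm.
The 1-cm UH is the DRH scaled by (10 mm)/d, so U_p = 133.0 × 10/9.978 = 133 L/s.

U_p ≈ 133 L/s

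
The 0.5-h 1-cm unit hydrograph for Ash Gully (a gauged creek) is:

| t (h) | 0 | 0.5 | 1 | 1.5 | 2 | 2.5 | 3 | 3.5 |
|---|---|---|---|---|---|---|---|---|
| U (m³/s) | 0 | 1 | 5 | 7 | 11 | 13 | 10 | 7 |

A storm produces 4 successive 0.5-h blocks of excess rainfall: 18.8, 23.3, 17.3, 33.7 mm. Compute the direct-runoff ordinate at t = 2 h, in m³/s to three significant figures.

Q ≈ 49.0 m³/s

By discrete convolution, Q_j = Σ (P_i / 10 mm) · U_{j−i}.
At t = 2 h (j=4): Q = (18.8/10)·11 + (23.3/10)·7 + (17.3/10)·5 + (33.7/10)·1 = 49.0 m³/s.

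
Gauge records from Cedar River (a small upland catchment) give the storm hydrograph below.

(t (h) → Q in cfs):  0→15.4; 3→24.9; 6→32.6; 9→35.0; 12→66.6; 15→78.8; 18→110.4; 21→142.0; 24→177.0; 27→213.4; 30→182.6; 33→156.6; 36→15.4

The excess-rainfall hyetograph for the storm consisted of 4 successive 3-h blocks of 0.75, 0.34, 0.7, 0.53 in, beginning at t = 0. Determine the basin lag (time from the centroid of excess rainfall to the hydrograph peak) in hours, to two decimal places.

Centroid of excess rainfall: t_c = Σ P_i·t̄_i / ΣP_i = 5.8060 h (block centres at 1.5, 4.5, 7.5, 10.5 h).
Hydrograph peak occurs at t = 27 h, so basin lag t_L = 27 − 5.8060 = 21.19 h.

t_L ≈ 21.19 h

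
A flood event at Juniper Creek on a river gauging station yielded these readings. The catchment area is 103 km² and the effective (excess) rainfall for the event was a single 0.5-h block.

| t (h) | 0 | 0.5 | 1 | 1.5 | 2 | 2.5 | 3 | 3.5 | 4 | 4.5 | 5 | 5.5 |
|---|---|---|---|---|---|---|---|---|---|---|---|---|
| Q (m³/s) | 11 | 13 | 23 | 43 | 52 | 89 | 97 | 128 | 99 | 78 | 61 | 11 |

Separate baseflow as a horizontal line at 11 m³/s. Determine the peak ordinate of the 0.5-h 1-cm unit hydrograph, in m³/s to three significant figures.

U_p ≈ 117 m³/s

Direct runoff: 0.0, 2.0, 12.0, 32.0, 41.0, 78.0, 86.0, 117.0, 88.0, 67.0, 50.0, 0.0 m³/s; ΣQ_DR = 573.0 m³/s, peak = 117.0 m³/s.
Runoff depth d = ΣQ_DR·Δt / A = 573.0 × 1800 / (103 km²) = 10.01 mm.
The 1-cm UH is the DRH scaled by (10 mm)/d, so U_p = 117.0 × 10/10.01 = 117 m³/s.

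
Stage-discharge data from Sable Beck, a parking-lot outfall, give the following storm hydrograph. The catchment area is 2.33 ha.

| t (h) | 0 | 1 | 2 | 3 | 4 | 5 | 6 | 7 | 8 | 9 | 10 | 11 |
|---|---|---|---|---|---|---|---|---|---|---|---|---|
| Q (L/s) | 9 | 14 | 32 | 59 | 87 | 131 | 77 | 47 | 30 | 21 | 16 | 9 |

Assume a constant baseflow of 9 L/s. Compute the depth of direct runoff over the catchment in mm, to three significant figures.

d ≈ 65.5 mm

Direct runoff: 0.0, 5.0, 23.0, 50.0, 78.0, 122.0, 68.0, 38.0, 21.0, 12.0, 7.0, 0.0 L/s; ΣQ_DR = 424.0 L/s.
V = ΣQ_DR · Δt = 424.0 × 3600 s = 1.526 × 10^6 L.
Over A = 2.33 ha, depth = V / A = 65.5 mm.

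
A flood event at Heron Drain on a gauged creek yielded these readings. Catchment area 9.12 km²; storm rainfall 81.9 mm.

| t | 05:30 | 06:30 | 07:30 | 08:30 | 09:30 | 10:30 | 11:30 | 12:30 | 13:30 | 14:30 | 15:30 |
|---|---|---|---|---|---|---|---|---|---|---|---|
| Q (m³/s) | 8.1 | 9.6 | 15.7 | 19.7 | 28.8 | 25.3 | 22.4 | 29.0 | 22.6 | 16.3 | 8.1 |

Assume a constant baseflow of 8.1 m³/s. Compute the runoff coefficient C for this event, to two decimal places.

C ≈ 0.56

ΣQ_DR = 116.5 m³/s; V = ΣQ_DR·Δt = 4.194 × 10^5 m³.
Runoff depth d = V / A = 45.99 mm.
C = d / P = 45.99 / 81.9 = 0.56.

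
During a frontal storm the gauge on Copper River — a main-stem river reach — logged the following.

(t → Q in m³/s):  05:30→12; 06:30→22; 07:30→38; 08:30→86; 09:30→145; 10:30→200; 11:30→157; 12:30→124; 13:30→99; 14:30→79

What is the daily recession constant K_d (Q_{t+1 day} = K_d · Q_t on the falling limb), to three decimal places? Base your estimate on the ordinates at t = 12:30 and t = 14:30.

Between t = 12:30 and t = 14:30 the flow falls from 124 to 79 m³/s over 2×1 h = 2 h.
Per-interval ratio K = (79/124)^(1/2) = 0.7982; K_d = K^(24/1) = 0.004.

K_d ≈ 0.004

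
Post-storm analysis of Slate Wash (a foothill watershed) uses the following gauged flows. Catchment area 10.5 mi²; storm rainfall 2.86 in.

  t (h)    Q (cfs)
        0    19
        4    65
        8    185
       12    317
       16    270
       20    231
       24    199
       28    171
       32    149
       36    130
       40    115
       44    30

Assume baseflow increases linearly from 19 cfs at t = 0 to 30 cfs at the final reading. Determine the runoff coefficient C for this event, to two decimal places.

ΣQ_DR = 1587 cfs; V = ΣQ_DR·Δt = 2.285 × 10^7 ft³.
Runoff depth d = V / A = 0.9368 in.
C = d / P = 0.9368 / 2.86 = 0.33.

C ≈ 0.33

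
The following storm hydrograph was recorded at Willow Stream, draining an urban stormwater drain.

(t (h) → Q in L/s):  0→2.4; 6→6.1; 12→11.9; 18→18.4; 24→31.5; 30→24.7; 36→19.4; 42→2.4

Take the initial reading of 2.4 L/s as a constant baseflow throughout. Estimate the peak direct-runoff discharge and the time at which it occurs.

Q_p = 29.1 L/s at t = 24 h

Subtracting baseflow gives direct-runoff ordinates: 0.0, 3.7, 9.5, 16.0, 29.1, 22.3, 17.0, 0.0 L/s.
The maximum is 29.1 L/s, occurring at the reading for t = 24 h.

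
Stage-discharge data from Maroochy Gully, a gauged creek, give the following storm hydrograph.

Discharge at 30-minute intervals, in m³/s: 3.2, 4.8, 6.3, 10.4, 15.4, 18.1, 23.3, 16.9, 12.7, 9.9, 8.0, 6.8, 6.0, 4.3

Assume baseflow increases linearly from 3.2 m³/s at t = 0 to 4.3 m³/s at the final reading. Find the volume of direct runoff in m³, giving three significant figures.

V ≈ 1.68 × 10^5 m³

Direct-runoff ordinates (Q − Q_b): 0.00, 1.52, 2.93, 6.95, 11.86, 14.48, 19.59, 13.11, 8.82, 5.94, 3.95, 2.67, 1.78, 0.00 m³/s.
ΣQ_DR = 93.60 m³/s.
With Δt = 0.5 h = 1800 s, V = ΣQ_DR · Δt = 93.60 × 1800 = 1.68 × 10^5 m³.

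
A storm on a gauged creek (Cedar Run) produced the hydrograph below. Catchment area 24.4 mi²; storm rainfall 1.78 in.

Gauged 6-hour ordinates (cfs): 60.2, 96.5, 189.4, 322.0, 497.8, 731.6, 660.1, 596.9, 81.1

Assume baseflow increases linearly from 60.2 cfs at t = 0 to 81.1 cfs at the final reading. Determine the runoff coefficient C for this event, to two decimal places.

C ≈ 0.56

ΣQ_DR = 2600 cfs; V = ΣQ_DR·Δt = 5.615 × 10^7 ft³.
Runoff depth d = V / A = 0.9906 in.
C = d / P = 0.9906 / 1.78 = 0.56.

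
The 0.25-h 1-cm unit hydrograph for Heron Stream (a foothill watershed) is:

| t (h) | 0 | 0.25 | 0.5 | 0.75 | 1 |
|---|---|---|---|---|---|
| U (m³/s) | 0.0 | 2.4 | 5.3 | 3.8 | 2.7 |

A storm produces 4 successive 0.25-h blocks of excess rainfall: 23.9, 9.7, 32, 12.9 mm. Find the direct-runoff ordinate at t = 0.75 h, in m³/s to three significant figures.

Q ≈ 21.9 m³/s

By discrete convolution, Q_j = Σ (P_i / 10 mm) · U_{j−i}.
At t = 0.75 h (j=3): Q = (23.9/10)·3.8 + (9.7/10)·5.3 + (32/10)·2.4 + (12.9/10)·0.0 = 21.9 m³/s.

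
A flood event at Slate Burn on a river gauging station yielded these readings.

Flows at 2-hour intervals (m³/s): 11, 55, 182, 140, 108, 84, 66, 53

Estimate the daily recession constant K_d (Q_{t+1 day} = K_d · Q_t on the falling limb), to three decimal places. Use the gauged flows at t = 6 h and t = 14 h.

Between t = 6 h and t = 14 h the flow falls from 140 to 53 m³/s over 4×2 h = 8 h.
Per-interval ratio K = (53/140)^(1/4) = 0.7844; K_d = K^(24/2) = 0.054.

K_d ≈ 0.054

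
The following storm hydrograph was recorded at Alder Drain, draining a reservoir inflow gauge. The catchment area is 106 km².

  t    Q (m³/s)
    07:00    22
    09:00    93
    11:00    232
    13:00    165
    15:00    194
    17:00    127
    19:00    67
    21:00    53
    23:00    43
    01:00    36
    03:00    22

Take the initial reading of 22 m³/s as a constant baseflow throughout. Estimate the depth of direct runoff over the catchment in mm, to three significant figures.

d ≈ 55.2 mm

Direct runoff: 0.0, 71.0, 210.0, 143.0, 172.0, 105.0, 45.0, 31.0, 21.0, 14.0, 0.0 m³/s; ΣQ_DR = 812.0 m³/s.
V = ΣQ_DR · Δt = 812.0 × 7200 s = 5.846 × 10^6 m³.
Over A = 106 km², depth = V / A = 55.2 mm.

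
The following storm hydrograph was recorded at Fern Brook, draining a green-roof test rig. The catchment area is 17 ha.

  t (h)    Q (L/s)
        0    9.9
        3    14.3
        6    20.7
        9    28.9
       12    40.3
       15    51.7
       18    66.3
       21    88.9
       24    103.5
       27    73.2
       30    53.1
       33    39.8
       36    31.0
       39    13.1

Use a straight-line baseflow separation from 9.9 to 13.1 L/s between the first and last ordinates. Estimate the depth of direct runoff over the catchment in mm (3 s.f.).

d ≈ 30.1 mm

Direct runoff: 0.00, 4.15, 10.31, 18.26, 29.42, 40.57, 54.92, 77.28, 91.63, 61.08, 40.74, 27.19, 18.15, 0.00 L/s; ΣQ_DR = 473.7 L/s.
V = ΣQ_DR · Δt = 473.7 × 10800 s = 5.116 × 10^6 L.
Over A = 17 ha, depth = V / A = 30.1 mm.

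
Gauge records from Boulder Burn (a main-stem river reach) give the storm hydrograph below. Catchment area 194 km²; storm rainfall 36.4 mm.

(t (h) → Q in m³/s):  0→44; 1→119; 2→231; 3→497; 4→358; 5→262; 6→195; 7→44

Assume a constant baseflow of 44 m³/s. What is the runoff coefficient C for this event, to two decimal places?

C ≈ 0.71

ΣQ_DR = 1398 m³/s; V = ΣQ_DR·Δt = 5.033 × 10^6 m³.
Runoff depth d = V / A = 25.94 mm.
C = d / P = 25.94 / 36.4 = 0.71.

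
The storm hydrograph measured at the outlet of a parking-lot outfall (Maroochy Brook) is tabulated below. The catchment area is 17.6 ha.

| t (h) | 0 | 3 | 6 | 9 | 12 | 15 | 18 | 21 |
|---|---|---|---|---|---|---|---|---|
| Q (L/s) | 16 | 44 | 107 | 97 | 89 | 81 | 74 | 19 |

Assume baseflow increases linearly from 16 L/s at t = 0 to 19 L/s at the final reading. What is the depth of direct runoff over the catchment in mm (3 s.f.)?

Direct runoff: 0.00, 27.57, 90.14, 79.71, 71.29, 62.86, 55.43, 0.00 L/s; ΣQ_DR = 387.0 L/s.
V = ΣQ_DR · Δt = 387.0 × 10800 s = 4.180 × 10^6 L.
Over A = 17.6 ha, depth = V / A = 23.7 mm.

d ≈ 23.7 mm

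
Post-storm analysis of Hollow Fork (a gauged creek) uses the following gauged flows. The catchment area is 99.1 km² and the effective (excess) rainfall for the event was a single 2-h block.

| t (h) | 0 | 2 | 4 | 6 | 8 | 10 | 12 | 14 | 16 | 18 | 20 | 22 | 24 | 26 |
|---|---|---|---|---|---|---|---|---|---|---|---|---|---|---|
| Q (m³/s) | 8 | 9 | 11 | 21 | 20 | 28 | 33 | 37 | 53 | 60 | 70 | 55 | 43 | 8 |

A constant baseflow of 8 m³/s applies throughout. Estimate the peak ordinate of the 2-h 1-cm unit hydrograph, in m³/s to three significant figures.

Direct runoff: 0.0, 1.0, 3.0, 13.0, 12.0, 20.0, 25.0, 29.0, 45.0, 52.0, 62.0, 47.0, 35.0, 0.0 m³/s; ΣQ_DR = 344.0 m³/s, peak = 62.0 m³/s.
Runoff depth d = ΣQ_DR·Δt / A = 344.0 × 7200 / (99.1 km²) = 24.99 mm.
The 1-cm UH is the DRH scaled by (10 mm)/d, so U_p = 62.0 × 10/24.99 = 24.8 m³/s.

U_p ≈ 24.8 m³/s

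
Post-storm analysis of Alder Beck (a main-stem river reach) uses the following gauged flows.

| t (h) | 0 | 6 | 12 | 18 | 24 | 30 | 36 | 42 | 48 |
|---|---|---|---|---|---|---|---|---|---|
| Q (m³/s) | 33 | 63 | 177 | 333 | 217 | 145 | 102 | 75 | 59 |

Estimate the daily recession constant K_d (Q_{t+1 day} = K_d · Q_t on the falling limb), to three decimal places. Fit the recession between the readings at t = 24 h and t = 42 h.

K_d ≈ 0.243

Between t = 24 h and t = 42 h the flow falls from 217 to 75 m³/s over 3×6 h = 18 h.
Per-interval ratio K = (75/217)^(1/3) = 0.7018; K_d = K^(24/6) = 0.243.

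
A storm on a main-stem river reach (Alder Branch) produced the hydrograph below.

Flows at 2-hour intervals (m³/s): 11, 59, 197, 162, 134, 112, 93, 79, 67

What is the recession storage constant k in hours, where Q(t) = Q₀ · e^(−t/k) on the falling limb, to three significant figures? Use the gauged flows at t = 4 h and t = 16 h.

k ≈ 11.1 h

On the falling limb, Q drops from 197 to 67 m³/s between t = 4 h and t = 16 h (Δt = 12 h).
k = −Δt / ln(Q₂/Q₁) = −12 / ln(67/197) = 11.1 h.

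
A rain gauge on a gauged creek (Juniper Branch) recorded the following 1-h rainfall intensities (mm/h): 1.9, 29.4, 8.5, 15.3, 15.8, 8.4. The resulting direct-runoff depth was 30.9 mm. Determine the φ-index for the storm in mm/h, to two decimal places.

φ ≈ 9.87 mm/h

Only the 3 blocks with intensity above φ contribute runoff: 29.4, 15.3, 15.8 mm/h.
Σ(I−φ)·Δt = d  ⇒  (29.4+15.3+15.8 − 3φ)·1 = 30.9
φ = (60.50 − 30.9/1) / 3 = 9.87 mm/h.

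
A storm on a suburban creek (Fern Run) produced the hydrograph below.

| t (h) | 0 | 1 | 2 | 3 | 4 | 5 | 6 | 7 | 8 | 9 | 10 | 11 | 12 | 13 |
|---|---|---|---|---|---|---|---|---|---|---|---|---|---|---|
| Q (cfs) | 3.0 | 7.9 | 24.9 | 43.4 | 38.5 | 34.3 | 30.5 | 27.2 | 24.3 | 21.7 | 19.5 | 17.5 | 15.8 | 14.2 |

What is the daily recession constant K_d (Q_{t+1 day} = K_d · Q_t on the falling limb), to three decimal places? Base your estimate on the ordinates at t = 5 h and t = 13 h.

Between t = 5 h and t = 13 h the flow falls from 34.3 to 14.2 cfs over 8×1 h = 8 h.
Per-interval ratio K = (14.2/34.3)^(1/8) = 0.8956; K_d = K^(24/1) = 0.071.

K_d ≈ 0.071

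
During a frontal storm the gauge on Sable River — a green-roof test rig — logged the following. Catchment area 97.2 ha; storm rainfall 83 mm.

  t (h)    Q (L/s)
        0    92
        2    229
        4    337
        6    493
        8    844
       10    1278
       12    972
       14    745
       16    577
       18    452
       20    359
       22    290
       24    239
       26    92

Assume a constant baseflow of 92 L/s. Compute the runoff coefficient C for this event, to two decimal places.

C ≈ 0.51

ΣQ_DR = 5711 L/s; V = ΣQ_DR·Δt = 4.112 × 10^7 L.
Runoff depth d = V / A = 42.30 mm.
C = d / P = 42.30 / 83 = 0.51.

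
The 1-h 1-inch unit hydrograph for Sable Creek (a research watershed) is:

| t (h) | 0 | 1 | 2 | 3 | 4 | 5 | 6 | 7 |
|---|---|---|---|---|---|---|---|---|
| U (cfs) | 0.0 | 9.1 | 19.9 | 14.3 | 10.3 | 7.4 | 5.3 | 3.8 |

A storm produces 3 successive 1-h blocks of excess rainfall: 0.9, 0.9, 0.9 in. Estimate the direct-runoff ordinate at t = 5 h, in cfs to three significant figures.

Q ≈ 28.8 cfs

By discrete convolution, Q_j = Σ (P_i / 1 in) · U_{j−i}.
At t = 5 h (j=5): Q = (0.9/1)·7.4 + (0.9/1)·10.3 + (0.9/1)·14.3 = 28.8 cfs.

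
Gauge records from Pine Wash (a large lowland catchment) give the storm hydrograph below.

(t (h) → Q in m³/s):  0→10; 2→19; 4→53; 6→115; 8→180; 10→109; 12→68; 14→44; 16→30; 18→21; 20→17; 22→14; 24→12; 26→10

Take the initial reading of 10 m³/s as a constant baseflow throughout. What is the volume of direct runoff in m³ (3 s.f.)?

V ≈ 4.05 × 10^6 m³

Direct-runoff ordinates (Q − Q_b): 0.0, 9.0, 43.0, 105.0, 170.0, 99.0, 58.0, 34.0, 20.0, 11.0, 7.0, 4.0, 2.0, 0.0 m³/s.
ΣQ_DR = 562.0 m³/s.
With Δt = 2 h = 7200 s, V = ΣQ_DR · Δt = 562.0 × 7200 = 4.05 × 10^6 m³.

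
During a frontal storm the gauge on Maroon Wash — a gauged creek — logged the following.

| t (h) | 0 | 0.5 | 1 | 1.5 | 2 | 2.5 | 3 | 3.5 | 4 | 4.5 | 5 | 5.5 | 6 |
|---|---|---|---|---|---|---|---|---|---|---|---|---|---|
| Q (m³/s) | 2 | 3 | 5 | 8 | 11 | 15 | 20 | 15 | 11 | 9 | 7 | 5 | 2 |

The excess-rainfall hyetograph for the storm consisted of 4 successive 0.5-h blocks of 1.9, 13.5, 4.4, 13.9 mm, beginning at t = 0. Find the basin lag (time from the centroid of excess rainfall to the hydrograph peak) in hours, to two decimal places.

t_L ≈ 1.80 h

Centroid of excess rainfall: t_c = Σ P_i·t̄_i / ΣP_i = 1.1996 h (block centres at 0.25, 0.75, 1.25, 1.75 h).
Hydrograph peak occurs at t = 3 h, so basin lag t_L = 3 − 1.1996 = 1.80 h.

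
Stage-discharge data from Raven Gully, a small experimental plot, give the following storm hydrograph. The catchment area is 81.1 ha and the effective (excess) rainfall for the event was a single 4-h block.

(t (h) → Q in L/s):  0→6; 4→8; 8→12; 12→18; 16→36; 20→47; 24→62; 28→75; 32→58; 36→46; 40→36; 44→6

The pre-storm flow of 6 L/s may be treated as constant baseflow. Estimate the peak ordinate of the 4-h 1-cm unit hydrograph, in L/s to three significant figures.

U_p ≈ 115 L/s

Direct runoff: 0.0, 2.0, 6.0, 12.0, 30.0, 41.0, 56.0, 69.0, 52.0, 40.0, 30.0, 0.0 L/s; ΣQ_DR = 338.0 L/s, peak = 69.0 L/s.
Runoff depth d = ΣQ_DR·Δt / A = 338.0 × 14400 / (81.1 ha) = 6.001 mm.
The 1-cm UH is the DRH scaled by (10 mm)/d, so U_p = 69.0 × 10/6.001 = 115 L/s.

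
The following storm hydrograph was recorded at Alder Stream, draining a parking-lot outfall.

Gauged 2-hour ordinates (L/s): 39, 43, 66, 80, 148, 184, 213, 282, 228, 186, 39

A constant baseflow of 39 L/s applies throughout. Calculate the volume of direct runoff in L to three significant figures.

V ≈ 7.77 × 10^6 L

Direct-runoff ordinates (Q − Q_b): 0.0, 4.0, 27.0, 41.0, 109.0, 145.0, 174.0, 243.0, 189.0, 147.0, 0.0 L/s.
ΣQ_DR = 1079 L/s.
With Δt = 2 h = 7200 s, V = ΣQ_DR · Δt = 1079 × 7200 = 7.77 × 10^6 L.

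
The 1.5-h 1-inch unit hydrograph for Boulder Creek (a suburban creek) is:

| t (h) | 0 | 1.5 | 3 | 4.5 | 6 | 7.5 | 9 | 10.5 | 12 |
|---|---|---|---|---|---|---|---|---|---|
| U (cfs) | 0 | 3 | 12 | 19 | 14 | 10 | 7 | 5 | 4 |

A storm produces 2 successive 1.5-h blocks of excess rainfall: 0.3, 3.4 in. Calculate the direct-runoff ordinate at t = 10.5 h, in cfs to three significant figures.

Q ≈ 25.3 cfs

By discrete convolution, Q_j = Σ (P_i / 1 in) · U_{j−i}.
At t = 10.5 h (j=7): Q = (0.3/1)·5 + (3.4/1)·7 = 25.3 cfs.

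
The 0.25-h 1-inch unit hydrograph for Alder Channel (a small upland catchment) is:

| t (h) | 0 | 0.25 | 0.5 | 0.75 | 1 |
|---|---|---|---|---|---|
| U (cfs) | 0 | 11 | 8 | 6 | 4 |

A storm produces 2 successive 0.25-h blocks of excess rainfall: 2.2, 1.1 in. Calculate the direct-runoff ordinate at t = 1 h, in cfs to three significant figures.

Q ≈ 15.4 cfs

By discrete convolution, Q_j = Σ (P_i / 1 in) · U_{j−i}.
At t = 1 h (j=4): Q = (2.2/1)·4 + (1.1/1)·6 = 15.4 cfs.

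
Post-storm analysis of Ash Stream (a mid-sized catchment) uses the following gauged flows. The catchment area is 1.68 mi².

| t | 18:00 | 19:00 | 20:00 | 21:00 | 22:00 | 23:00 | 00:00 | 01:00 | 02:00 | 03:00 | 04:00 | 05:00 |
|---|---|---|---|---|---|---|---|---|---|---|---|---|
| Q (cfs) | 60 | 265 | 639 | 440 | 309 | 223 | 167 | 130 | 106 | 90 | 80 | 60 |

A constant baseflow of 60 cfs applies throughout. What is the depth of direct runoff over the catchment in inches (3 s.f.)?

Direct runoff: 0.0, 205.0, 579.0, 380.0, 249.0, 163.0, 107.0, 70.0, 46.0, 30.0, 20.0, 0.0 cfs; ΣQ_DR = 1849 cfs.
V = ΣQ_DR · Δt = 1849 × 3600 s = 6.656 × 10^6 ft³.
Over A = 1.68 mi², depth = V / A = 1.71 in.

d ≈ 1.71 in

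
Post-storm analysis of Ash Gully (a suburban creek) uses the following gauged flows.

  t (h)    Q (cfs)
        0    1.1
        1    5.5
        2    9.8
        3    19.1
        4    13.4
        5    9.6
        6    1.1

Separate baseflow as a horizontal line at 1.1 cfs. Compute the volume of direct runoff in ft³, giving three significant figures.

V ≈ 1.87 × 10^5 ft³

Direct-runoff ordinates (Q − Q_b): 0.0, 4.4, 8.7, 18.0, 12.3, 8.5, 0.0 cfs.
ΣQ_DR = 51.90 cfs.
With Δt = 1 h = 3600 s, V = ΣQ_DR · Δt = 51.90 × 3600 = 1.87 × 10^5 ft³.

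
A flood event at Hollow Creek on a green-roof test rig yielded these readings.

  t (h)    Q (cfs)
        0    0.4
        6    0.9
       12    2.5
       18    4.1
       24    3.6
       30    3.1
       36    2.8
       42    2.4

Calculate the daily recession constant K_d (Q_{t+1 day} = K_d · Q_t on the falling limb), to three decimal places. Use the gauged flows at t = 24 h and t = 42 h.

Between t = 24 h and t = 42 h the flow falls from 3.6 to 2.4 cfs over 3×6 h = 18 h.
Per-interval ratio K = (2.4/3.6)^(1/3) = 0.8736; K_d = K^(24/6) = 0.582.

K_d ≈ 0.582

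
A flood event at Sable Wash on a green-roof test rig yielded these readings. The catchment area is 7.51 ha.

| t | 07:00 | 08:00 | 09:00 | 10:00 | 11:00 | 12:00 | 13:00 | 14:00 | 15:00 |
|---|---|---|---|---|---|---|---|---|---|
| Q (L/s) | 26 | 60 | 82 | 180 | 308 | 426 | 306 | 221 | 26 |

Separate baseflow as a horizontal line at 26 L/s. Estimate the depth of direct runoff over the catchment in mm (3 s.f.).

Direct runoff: 0.0, 34.0, 56.0, 154.0, 282.0, 400.0, 280.0, 195.0, 0.0 L/s; ΣQ_DR = 1401 L/s.
V = ΣQ_DR · Δt = 1401 × 3600 s = 5.044 × 10^6 L.
Over A = 7.51 ha, depth = V / A = 67.2 mm.

d ≈ 67.2 mm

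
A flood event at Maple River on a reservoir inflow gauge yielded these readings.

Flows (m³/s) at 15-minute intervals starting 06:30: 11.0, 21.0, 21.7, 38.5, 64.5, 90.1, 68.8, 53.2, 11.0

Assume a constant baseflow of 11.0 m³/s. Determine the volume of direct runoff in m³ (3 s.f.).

V ≈ 2.53 × 10^5 m³

Direct-runoff ordinates (Q − Q_b): 0.0, 10.0, 10.7, 27.5, 53.5, 79.1, 57.8, 42.2, 0.0 m³/s.
ΣQ_DR = 280.8 m³/s.
With Δt = 0.25 h = 900 s, V = ΣQ_DR · Δt = 280.8 × 900 = 2.53 × 10^5 m³.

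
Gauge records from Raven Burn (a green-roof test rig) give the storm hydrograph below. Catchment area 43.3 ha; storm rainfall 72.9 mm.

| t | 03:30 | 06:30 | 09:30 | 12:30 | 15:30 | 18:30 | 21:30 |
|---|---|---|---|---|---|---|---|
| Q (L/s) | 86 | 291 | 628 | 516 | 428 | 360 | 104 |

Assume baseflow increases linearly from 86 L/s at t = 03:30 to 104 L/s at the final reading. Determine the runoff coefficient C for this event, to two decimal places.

ΣQ_DR = 1748 L/s; V = ΣQ_DR·Δt = 1.888 × 10^7 L.
Runoff depth d = V / A = 43.60 mm.
C = d / P = 43.60 / 72.9 = 0.60.

C ≈ 0.60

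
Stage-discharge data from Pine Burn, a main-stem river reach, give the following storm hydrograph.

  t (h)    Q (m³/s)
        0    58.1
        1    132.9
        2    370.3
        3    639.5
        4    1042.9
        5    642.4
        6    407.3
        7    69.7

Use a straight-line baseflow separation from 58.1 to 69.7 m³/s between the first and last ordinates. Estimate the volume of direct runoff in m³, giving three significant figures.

V ≈ 1.03 × 10^7 m³

Direct-runoff ordinates (Q − Q_b): 0.00, 73.14, 308.89, 576.43, 978.17, 576.01, 339.26, 0.00 m³/s.
ΣQ_DR = 2852 m³/s.
With Δt = 1 h = 3600 s, V = ΣQ_DR · Δt = 2852 × 3600 = 1.03 × 10^7 m³.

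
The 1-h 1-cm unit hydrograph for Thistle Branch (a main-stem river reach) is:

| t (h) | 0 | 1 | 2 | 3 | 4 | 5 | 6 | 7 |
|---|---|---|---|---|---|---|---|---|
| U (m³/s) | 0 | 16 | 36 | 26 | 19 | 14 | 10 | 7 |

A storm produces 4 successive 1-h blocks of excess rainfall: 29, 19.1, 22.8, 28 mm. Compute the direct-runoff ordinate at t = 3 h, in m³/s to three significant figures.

By discrete convolution, Q_j = Σ (P_i / 10 mm) · U_{j−i}.
At t = 3 h (j=3): Q = (29/10)·26 + (19.1/10)·36 + (22.8/10)·16 + (28/10)·0 = 181 m³/s.

Q ≈ 181 m³/s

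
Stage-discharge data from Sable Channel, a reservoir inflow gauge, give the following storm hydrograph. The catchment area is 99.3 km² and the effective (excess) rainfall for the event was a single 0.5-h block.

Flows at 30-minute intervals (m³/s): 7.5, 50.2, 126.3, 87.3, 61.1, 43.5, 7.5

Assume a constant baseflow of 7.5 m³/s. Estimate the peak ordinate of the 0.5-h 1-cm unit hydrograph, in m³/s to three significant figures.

U_p ≈ 198 m³/s

Direct runoff: 0.0, 42.7, 118.8, 79.8, 53.6, 36.0, 0.0 m³/s; ΣQ_DR = 330.9 m³/s, peak = 118.8 m³/s.
Runoff depth d = ΣQ_DR·Δt / A = 330.9 × 1800 / (99.3 km²) = 5.998 mm.
The 1-cm UH is the DRH scaled by (10 mm)/d, so U_p = 118.8 × 10/5.998 = 198 m³/s.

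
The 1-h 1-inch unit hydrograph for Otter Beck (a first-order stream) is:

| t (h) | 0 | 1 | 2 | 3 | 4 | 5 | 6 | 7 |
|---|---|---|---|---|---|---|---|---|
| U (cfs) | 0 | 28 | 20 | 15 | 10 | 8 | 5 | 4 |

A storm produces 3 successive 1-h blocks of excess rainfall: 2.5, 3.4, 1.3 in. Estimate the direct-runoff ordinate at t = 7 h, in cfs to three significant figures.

Q ≈ 37.4 cfs

By discrete convolution, Q_j = Σ (P_i / 1 in) · U_{j−i}.
At t = 7 h (j=7): Q = (2.5/1)·4 + (3.4/1)·5 + (1.3/1)·8 = 37.4 cfs.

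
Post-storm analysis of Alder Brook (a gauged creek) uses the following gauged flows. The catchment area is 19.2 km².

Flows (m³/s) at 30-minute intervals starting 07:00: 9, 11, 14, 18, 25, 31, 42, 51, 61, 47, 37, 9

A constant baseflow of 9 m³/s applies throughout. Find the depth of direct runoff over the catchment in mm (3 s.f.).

Direct runoff: 0.0, 2.0, 5.0, 9.0, 16.0, 22.0, 33.0, 42.0, 52.0, 38.0, 28.0, 0.0 m³/s; ΣQ_DR = 247.0 m³/s.
V = ΣQ_DR · Δt = 247.0 × 1800 s = 4.446 × 10^5 m³.
Over A = 19.2 km², depth = V / A = 23.2 mm.

d ≈ 23.2 mm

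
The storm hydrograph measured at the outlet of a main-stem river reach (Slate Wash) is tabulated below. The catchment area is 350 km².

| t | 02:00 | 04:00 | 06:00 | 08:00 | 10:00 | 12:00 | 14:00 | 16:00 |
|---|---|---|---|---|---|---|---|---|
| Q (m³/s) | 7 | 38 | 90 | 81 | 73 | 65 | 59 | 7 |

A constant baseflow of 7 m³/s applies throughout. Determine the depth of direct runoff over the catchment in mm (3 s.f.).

d ≈ 7.49 mm

Direct runoff: 0.0, 31.0, 83.0, 74.0, 66.0, 58.0, 52.0, 0.0 m³/s; ΣQ_DR = 364.0 m³/s.
V = ΣQ_DR · Δt = 364.0 × 7200 s = 2.621 × 10^6 m³.
Over A = 350 km², depth = V / A = 7.49 mm.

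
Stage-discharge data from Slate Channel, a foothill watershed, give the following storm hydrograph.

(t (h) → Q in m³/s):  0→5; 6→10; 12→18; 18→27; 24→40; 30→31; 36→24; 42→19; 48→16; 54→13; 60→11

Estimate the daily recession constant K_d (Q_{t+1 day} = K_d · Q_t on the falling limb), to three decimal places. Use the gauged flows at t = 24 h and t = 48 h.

K_d ≈ 0.400

Between t = 24 h and t = 48 h the flow falls from 40 to 16 m³/s over 4×6 h = 24 h.
Per-interval ratio K = (16/40)^(1/4) = 0.7953; K_d = K^(24/6) = 0.400.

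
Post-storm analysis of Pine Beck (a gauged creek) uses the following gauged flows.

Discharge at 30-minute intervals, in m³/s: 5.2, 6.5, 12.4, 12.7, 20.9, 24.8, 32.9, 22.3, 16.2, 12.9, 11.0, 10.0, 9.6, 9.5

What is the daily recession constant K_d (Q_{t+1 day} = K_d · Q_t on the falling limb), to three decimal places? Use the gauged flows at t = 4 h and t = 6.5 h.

K_d ≈ 0.006

Between t = 4 h and t = 6.5 h the flow falls from 16.2 to 9.5 m³/s over 5×0.5 h = 2.5 h.
Per-interval ratio K = (9.5/16.2)^(1/5) = 0.8988; K_d = K^(24/0.5) = 0.006.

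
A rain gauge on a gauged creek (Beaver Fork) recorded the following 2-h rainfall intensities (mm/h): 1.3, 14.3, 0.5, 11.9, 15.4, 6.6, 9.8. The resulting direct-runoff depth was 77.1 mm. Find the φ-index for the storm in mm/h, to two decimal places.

φ ≈ 3.89 mm/h

Only the 5 blocks with intensity above φ contribute runoff: 14.3, 11.9, 15.4, 6.6, 9.8 mm/h.
Σ(I−φ)·Δt = d  ⇒  (14.3+11.9+15.4+6.6+9.8 − 5φ)·2 = 77.1
φ = (58.00 − 77.1/2) / 5 = 3.89 mm/h.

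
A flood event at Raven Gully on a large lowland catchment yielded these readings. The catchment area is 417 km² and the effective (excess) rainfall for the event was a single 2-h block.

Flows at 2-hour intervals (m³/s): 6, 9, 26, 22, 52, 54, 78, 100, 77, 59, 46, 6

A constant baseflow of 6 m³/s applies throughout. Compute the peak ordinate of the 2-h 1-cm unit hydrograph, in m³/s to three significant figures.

U_p ≈ 118 m³/s

Direct runoff: 0.0, 3.0, 20.0, 16.0, 46.0, 48.0, 72.0, 94.0, 71.0, 53.0, 40.0, 0.0 m³/s; ΣQ_DR = 463.0 m³/s, peak = 94.0 m³/s.
Runoff depth d = ΣQ_DR·Δt / A = 463.0 × 7200 / (417 km²) = 7.994 mm.
The 1-cm UH is the DRH scaled by (10 mm)/d, so U_p = 94.0 × 10/7.994 = 118 m³/s.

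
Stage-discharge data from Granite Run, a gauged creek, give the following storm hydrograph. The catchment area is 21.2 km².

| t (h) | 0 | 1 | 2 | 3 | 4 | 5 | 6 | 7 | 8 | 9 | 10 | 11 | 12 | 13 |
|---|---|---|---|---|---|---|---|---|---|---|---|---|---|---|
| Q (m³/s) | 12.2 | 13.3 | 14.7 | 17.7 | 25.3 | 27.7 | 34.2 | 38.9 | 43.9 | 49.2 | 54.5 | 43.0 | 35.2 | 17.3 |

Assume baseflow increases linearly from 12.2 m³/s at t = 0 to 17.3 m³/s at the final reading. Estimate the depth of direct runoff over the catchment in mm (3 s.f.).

Direct runoff: 0.00, 0.71, 1.72, 4.32, 11.53, 13.54, 19.65, 23.95, 28.56, 33.47, 38.38, 26.48, 18.29, 0.00 m³/s; ΣQ_DR = 220.6 m³/s.
V = ΣQ_DR · Δt = 220.6 × 3600 s = 7.942 × 10^5 m³.
Over A = 21.2 km², depth = V / A = 37.5 mm.

d ≈ 37.5 mm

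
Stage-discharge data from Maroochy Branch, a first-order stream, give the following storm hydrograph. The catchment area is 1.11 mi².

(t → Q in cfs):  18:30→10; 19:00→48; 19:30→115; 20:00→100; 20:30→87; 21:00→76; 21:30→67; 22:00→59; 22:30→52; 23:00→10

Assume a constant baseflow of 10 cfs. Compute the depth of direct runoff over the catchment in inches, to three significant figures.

d ≈ 0.366 in

Direct runoff: 0.0, 38.0, 105.0, 90.0, 77.0, 66.0, 57.0, 49.0, 42.0, 0.0 cfs; ΣQ_DR = 524.0 cfs.
V = ΣQ_DR · Δt = 524.0 × 1800 s = 9.432 × 10^5 ft³.
Over A = 1.11 mi², depth = V / A = 0.366 in.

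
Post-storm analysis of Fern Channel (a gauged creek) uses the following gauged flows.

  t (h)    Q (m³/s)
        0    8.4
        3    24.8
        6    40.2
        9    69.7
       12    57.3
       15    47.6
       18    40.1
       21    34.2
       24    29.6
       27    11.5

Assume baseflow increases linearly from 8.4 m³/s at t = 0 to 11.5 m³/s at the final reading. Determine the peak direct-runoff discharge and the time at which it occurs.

Q_p = 60.27 m³/s at t = 9 h

Subtracting baseflow gives direct-runoff ordinates: 0.00, 16.06, 31.11, 60.27, 47.52, 37.48, 29.63, 23.39, 18.44, 0.00 m³/s.
The maximum is 60.27 m³/s, occurring at the reading for t = 9 h.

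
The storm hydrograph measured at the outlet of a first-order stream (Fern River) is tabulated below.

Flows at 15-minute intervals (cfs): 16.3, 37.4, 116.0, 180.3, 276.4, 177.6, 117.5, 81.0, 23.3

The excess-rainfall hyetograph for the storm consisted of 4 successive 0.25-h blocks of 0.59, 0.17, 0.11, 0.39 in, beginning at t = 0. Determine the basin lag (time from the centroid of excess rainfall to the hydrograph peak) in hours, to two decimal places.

t_L ≈ 0.57 h

Centroid of excess rainfall: t_c = Σ P_i·t̄_i / ΣP_i = 0.4345 h (block centres at 0.125, 0.375, 0.625, 0.875 h).
Hydrograph peak occurs at t = 1 h, so basin lag t_L = 1 − 0.4345 = 0.57 h.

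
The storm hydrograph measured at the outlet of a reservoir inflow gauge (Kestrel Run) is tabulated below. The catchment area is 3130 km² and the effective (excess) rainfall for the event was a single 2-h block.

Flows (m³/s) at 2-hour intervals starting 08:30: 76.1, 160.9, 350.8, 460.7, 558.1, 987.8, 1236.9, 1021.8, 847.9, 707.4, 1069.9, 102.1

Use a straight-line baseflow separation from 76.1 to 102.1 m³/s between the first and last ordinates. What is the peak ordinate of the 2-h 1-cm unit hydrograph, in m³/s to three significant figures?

Direct runoff: 0.00, 82.44, 269.97, 377.51, 472.55, 899.88, 1146.62, 929.15, 752.89, 610.03, 970.16, 0.00 m³/s; ΣQ_DR = 6511 m³/s, peak = 1146.62 m³/s.
Runoff depth d = ΣQ_DR·Δt / A = 6511 × 7200 / (3130 km²) = 14.98 mm.
The 1-cm UH is the DRH scaled by (10 mm)/d, so U_p = 1146.62 × 10/14.98 = 766 m³/s.

U_p ≈ 766 m³/s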